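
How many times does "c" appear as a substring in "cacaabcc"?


Searching for "c" in "cacaabcc"
Scanning each position:
  Position 0: "c" => MATCH
  Position 1: "a" => no
  Position 2: "c" => MATCH
  Position 3: "a" => no
  Position 4: "a" => no
  Position 5: "b" => no
  Position 6: "c" => MATCH
  Position 7: "c" => MATCH
Total occurrences: 4

4


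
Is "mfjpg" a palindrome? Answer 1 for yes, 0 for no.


Input: mfjpg
Reversed: gpjfm
  Compare pos 0 ('m') with pos 4 ('g'): MISMATCH
  Compare pos 1 ('f') with pos 3 ('p'): MISMATCH
Result: not a palindrome

0


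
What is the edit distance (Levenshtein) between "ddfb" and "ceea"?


Computing edit distance: "ddfb" -> "ceea"
DP table:
           c    e    e    a
      0    1    2    3    4
  d   1    1    2    3    4
  d   2    2    2    3    4
  f   3    3    3    3    4
  b   4    4    4    4    4
Edit distance = dp[4][4] = 4

4


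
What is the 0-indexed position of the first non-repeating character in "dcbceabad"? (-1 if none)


Input: dcbceabad
Character frequencies:
  'a': 2
  'b': 2
  'c': 2
  'd': 2
  'e': 1
Scanning left to right for freq == 1:
  Position 0 ('d'): freq=2, skip
  Position 1 ('c'): freq=2, skip
  Position 2 ('b'): freq=2, skip
  Position 3 ('c'): freq=2, skip
  Position 4 ('e'): unique! => answer = 4

4


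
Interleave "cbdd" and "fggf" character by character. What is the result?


Interleaving "cbdd" and "fggf":
  Position 0: 'c' from first, 'f' from second => "cf"
  Position 1: 'b' from first, 'g' from second => "bg"
  Position 2: 'd' from first, 'g' from second => "dg"
  Position 3: 'd' from first, 'f' from second => "df"
Result: cfbgdgdf

cfbgdgdf


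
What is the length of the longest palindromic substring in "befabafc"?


Input: "befabafc"
Checking substrings for palindromes:
  [2:7] "fabaf" (len 5) => palindrome
  [3:6] "aba" (len 3) => palindrome
Longest palindromic substring: "fabaf" with length 5

5


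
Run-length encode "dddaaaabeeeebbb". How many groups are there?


Input: dddaaaabeeeebbb
Scanning for consecutive runs:
  Group 1: 'd' x 3 (positions 0-2)
  Group 2: 'a' x 4 (positions 3-6)
  Group 3: 'b' x 1 (positions 7-7)
  Group 4: 'e' x 4 (positions 8-11)
  Group 5: 'b' x 3 (positions 12-14)
Total groups: 5

5


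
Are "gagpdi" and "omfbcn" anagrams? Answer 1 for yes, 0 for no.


Strings: "gagpdi", "omfbcn"
Sorted first:  adggip
Sorted second: bcfmno
Differ at position 0: 'a' vs 'b' => not anagrams

0


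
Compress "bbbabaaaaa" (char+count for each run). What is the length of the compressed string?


Input: bbbabaaaaa
Runs:
  'b' x 3 => "b3"
  'a' x 1 => "a1"
  'b' x 1 => "b1"
  'a' x 5 => "a5"
Compressed: "b3a1b1a5"
Compressed length: 8

8


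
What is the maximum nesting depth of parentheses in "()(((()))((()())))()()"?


Input: "()(((()))((()())))()()"
Tracking depth:
  Position 0 '(': depth becomes 1
  Position 1 ')': depth becomes 0
  Position 2 '(': depth becomes 1
  Position 3 '(': depth becomes 2
  Position 4 '(': depth becomes 3
  Position 5 '(': depth becomes 4
  Position 6 ')': depth becomes 3
  Position 7 ')': depth becomes 2
  Position 8 ')': depth becomes 1
  Position 9 '(': depth becomes 2
  Position 10 '(': depth becomes 3
  Position 11 '(': depth becomes 4
  Position 12 ')': depth becomes 3
  Position 13 '(': depth becomes 4
  Position 14 ')': depth becomes 3
  Position 15 ')': depth becomes 2
  Position 16 ')': depth becomes 1
  Position 17 ')': depth becomes 0
  Position 18 '(': depth becomes 1
  Position 19 ')': depth becomes 0
  Position 20 '(': depth becomes 1
  Position 21 ')': depth becomes 0
Maximum depth reached: 4

4


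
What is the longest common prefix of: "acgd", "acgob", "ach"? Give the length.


Words: acgd, acgob, ach
  Position 0: all 'a' => match
  Position 1: all 'c' => match
  Position 2: ('g', 'g', 'h') => mismatch, stop
LCP = "ac" (length 2)

2


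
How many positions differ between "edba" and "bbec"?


Comparing "edba" and "bbec" position by position:
  Position 0: 'e' vs 'b' => DIFFER
  Position 1: 'd' vs 'b' => DIFFER
  Position 2: 'b' vs 'e' => DIFFER
  Position 3: 'a' vs 'c' => DIFFER
Positions that differ: 4

4


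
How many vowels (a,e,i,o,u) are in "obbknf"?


Input: obbknf
Checking each character:
  'o' at position 0: vowel (running total: 1)
  'b' at position 1: consonant
  'b' at position 2: consonant
  'k' at position 3: consonant
  'n' at position 4: consonant
  'f' at position 5: consonant
Total vowels: 1

1


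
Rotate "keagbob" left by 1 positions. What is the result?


Input: "keagbob", rotate left by 1
First 1 characters: "k"
Remaining characters: "eagbob"
Concatenate remaining + first: "eagbob" + "k" = "eagbobk"

eagbobk


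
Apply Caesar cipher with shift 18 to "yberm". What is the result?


Caesar cipher: shift "yberm" by 18
  'y' (pos 24) + 18 = pos 16 = 'q'
  'b' (pos 1) + 18 = pos 19 = 't'
  'e' (pos 4) + 18 = pos 22 = 'w'
  'r' (pos 17) + 18 = pos 9 = 'j'
  'm' (pos 12) + 18 = pos 4 = 'e'
Result: qtwje

qtwje


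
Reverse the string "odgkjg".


Input: odgkjg
Reading characters right to left:
  Position 5: 'g'
  Position 4: 'j'
  Position 3: 'k'
  Position 2: 'g'
  Position 1: 'd'
  Position 0: 'o'
Reversed: gjkgdo

gjkgdo


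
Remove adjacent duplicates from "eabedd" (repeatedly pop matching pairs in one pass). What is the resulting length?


Input: eabedd
Stack-based adjacent duplicate removal:
  Read 'e': push. Stack: e
  Read 'a': push. Stack: ea
  Read 'b': push. Stack: eab
  Read 'e': push. Stack: eabe
  Read 'd': push. Stack: eabed
  Read 'd': matches stack top 'd' => pop. Stack: eabe
Final stack: "eabe" (length 4)

4


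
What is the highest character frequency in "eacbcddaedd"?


Input: eacbcddaedd
Character counts:
  'a': 2
  'b': 1
  'c': 2
  'd': 4
  'e': 2
Maximum frequency: 4

4


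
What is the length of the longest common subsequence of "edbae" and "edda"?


LCS of "edbae" and "edda"
DP table:
           e    d    d    a
      0    0    0    0    0
  e   0    1    1    1    1
  d   0    1    2    2    2
  b   0    1    2    2    2
  a   0    1    2    2    3
  e   0    1    2    2    3
LCS length = dp[5][4] = 3

3


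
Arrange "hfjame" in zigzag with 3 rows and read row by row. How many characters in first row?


Zigzag "hfjame" into 3 rows:
Placing characters:
  'h' => row 0
  'f' => row 1
  'j' => row 2
  'a' => row 1
  'm' => row 0
  'e' => row 1
Rows:
  Row 0: "hm"
  Row 1: "fae"
  Row 2: "j"
First row length: 2

2


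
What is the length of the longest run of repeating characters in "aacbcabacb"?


Input: "aacbcabacb"
Scanning for longest run:
  Position 1 ('a'): continues run of 'a', length=2
  Position 2 ('c'): new char, reset run to 1
  Position 3 ('b'): new char, reset run to 1
  Position 4 ('c'): new char, reset run to 1
  Position 5 ('a'): new char, reset run to 1
  Position 6 ('b'): new char, reset run to 1
  Position 7 ('a'): new char, reset run to 1
  Position 8 ('c'): new char, reset run to 1
  Position 9 ('b'): new char, reset run to 1
Longest run: 'a' with length 2

2


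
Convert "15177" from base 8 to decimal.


Input: "15177" in base 8
Positional expansion:
  Digit '1' (value 1) x 8^4 = 4096
  Digit '5' (value 5) x 8^3 = 2560
  Digit '1' (value 1) x 8^2 = 64
  Digit '7' (value 7) x 8^1 = 56
  Digit '7' (value 7) x 8^0 = 7
Sum = 6783

6783


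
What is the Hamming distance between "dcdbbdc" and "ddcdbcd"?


Comparing "dcdbbdc" and "ddcdbcd" position by position:
  Position 0: 'd' vs 'd' => same
  Position 1: 'c' vs 'd' => differ
  Position 2: 'd' vs 'c' => differ
  Position 3: 'b' vs 'd' => differ
  Position 4: 'b' vs 'b' => same
  Position 5: 'd' vs 'c' => differ
  Position 6: 'c' vs 'd' => differ
Total differences (Hamming distance): 5

5


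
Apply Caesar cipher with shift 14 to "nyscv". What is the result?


Caesar cipher: shift "nyscv" by 14
  'n' (pos 13) + 14 = pos 1 = 'b'
  'y' (pos 24) + 14 = pos 12 = 'm'
  's' (pos 18) + 14 = pos 6 = 'g'
  'c' (pos 2) + 14 = pos 16 = 'q'
  'v' (pos 21) + 14 = pos 9 = 'j'
Result: bmgqj

bmgqj


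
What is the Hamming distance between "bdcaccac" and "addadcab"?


Comparing "bdcaccac" and "addadcab" position by position:
  Position 0: 'b' vs 'a' => differ
  Position 1: 'd' vs 'd' => same
  Position 2: 'c' vs 'd' => differ
  Position 3: 'a' vs 'a' => same
  Position 4: 'c' vs 'd' => differ
  Position 5: 'c' vs 'c' => same
  Position 6: 'a' vs 'a' => same
  Position 7: 'c' vs 'b' => differ
Total differences (Hamming distance): 4

4


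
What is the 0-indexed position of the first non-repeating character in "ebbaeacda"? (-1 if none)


Input: ebbaeacda
Character frequencies:
  'a': 3
  'b': 2
  'c': 1
  'd': 1
  'e': 2
Scanning left to right for freq == 1:
  Position 0 ('e'): freq=2, skip
  Position 1 ('b'): freq=2, skip
  Position 2 ('b'): freq=2, skip
  Position 3 ('a'): freq=3, skip
  Position 4 ('e'): freq=2, skip
  Position 5 ('a'): freq=3, skip
  Position 6 ('c'): unique! => answer = 6

6


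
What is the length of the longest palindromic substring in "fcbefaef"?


Input: "fcbefaef"
Checking substrings for palindromes:
  No multi-char palindromic substrings found
Longest palindromic substring: "f" with length 1

1


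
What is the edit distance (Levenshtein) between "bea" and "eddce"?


Computing edit distance: "bea" -> "eddce"
DP table:
           e    d    d    c    e
      0    1    2    3    4    5
  b   1    1    2    3    4    5
  e   2    1    2    3    4    4
  a   3    2    2    3    4    5
Edit distance = dp[3][5] = 5

5


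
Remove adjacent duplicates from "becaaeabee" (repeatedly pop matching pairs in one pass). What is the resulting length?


Input: becaaeabee
Stack-based adjacent duplicate removal:
  Read 'b': push. Stack: b
  Read 'e': push. Stack: be
  Read 'c': push. Stack: bec
  Read 'a': push. Stack: beca
  Read 'a': matches stack top 'a' => pop. Stack: bec
  Read 'e': push. Stack: bece
  Read 'a': push. Stack: becea
  Read 'b': push. Stack: beceab
  Read 'e': push. Stack: beceabe
  Read 'e': matches stack top 'e' => pop. Stack: beceab
Final stack: "beceab" (length 6)

6


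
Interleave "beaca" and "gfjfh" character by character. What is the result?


Interleaving "beaca" and "gfjfh":
  Position 0: 'b' from first, 'g' from second => "bg"
  Position 1: 'e' from first, 'f' from second => "ef"
  Position 2: 'a' from first, 'j' from second => "aj"
  Position 3: 'c' from first, 'f' from second => "cf"
  Position 4: 'a' from first, 'h' from second => "ah"
Result: bgefajcfah

bgefajcfah


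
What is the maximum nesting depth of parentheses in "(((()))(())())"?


Input: "(((()))(())())"
Tracking depth:
  Position 0 '(': depth becomes 1
  Position 1 '(': depth becomes 2
  Position 2 '(': depth becomes 3
  Position 3 '(': depth becomes 4
  Position 4 ')': depth becomes 3
  Position 5 ')': depth becomes 2
  Position 6 ')': depth becomes 1
  Position 7 '(': depth becomes 2
  Position 8 '(': depth becomes 3
  Position 9 ')': depth becomes 2
  Position 10 ')': depth becomes 1
  Position 11 '(': depth becomes 2
  Position 12 ')': depth becomes 1
  Position 13 ')': depth becomes 0
Maximum depth reached: 4

4


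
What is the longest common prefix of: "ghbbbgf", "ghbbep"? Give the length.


Words: ghbbbgf, ghbbep
  Position 0: all 'g' => match
  Position 1: all 'h' => match
  Position 2: all 'b' => match
  Position 3: all 'b' => match
  Position 4: ('b', 'e') => mismatch, stop
LCP = "ghbb" (length 4)

4


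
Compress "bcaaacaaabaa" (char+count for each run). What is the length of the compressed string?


Input: bcaaacaaabaa
Runs:
  'b' x 1 => "b1"
  'c' x 1 => "c1"
  'a' x 3 => "a3"
  'c' x 1 => "c1"
  'a' x 3 => "a3"
  'b' x 1 => "b1"
  'a' x 2 => "a2"
Compressed: "b1c1a3c1a3b1a2"
Compressed length: 14

14


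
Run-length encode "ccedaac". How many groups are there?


Input: ccedaac
Scanning for consecutive runs:
  Group 1: 'c' x 2 (positions 0-1)
  Group 2: 'e' x 1 (positions 2-2)
  Group 3: 'd' x 1 (positions 3-3)
  Group 4: 'a' x 2 (positions 4-5)
  Group 5: 'c' x 1 (positions 6-6)
Total groups: 5

5


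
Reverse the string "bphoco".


Input: bphoco
Reading characters right to left:
  Position 5: 'o'
  Position 4: 'c'
  Position 3: 'o'
  Position 2: 'h'
  Position 1: 'p'
  Position 0: 'b'
Reversed: ocohpb

ocohpb


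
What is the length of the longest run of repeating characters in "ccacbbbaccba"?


Input: "ccacbbbaccba"
Scanning for longest run:
  Position 1 ('c'): continues run of 'c', length=2
  Position 2 ('a'): new char, reset run to 1
  Position 3 ('c'): new char, reset run to 1
  Position 4 ('b'): new char, reset run to 1
  Position 5 ('b'): continues run of 'b', length=2
  Position 6 ('b'): continues run of 'b', length=3
  Position 7 ('a'): new char, reset run to 1
  Position 8 ('c'): new char, reset run to 1
  Position 9 ('c'): continues run of 'c', length=2
  Position 10 ('b'): new char, reset run to 1
  Position 11 ('a'): new char, reset run to 1
Longest run: 'b' with length 3

3


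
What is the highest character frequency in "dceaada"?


Input: dceaada
Character counts:
  'a': 3
  'c': 1
  'd': 2
  'e': 1
Maximum frequency: 3

3


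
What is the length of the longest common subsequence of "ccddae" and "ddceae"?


LCS of "ccddae" and "ddceae"
DP table:
           d    d    c    e    a    e
      0    0    0    0    0    0    0
  c   0    0    0    1    1    1    1
  c   0    0    0    1    1    1    1
  d   0    1    1    1    1    1    1
  d   0    1    2    2    2    2    2
  a   0    1    2    2    2    3    3
  e   0    1    2    2    3    3    4
LCS length = dp[6][6] = 4

4


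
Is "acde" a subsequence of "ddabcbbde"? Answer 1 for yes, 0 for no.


Check if "acde" is a subsequence of "ddabcbbde"
Greedy scan:
  Position 0 ('d'): no match needed
  Position 1 ('d'): no match needed
  Position 2 ('a'): matches sub[0] = 'a'
  Position 3 ('b'): no match needed
  Position 4 ('c'): matches sub[1] = 'c'
  Position 5 ('b'): no match needed
  Position 6 ('b'): no match needed
  Position 7 ('d'): matches sub[2] = 'd'
  Position 8 ('e'): matches sub[3] = 'e'
All 4 characters matched => is a subsequence

1


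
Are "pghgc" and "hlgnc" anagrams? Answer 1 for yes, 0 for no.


Strings: "pghgc", "hlgnc"
Sorted first:  cgghp
Sorted second: cghln
Differ at position 2: 'g' vs 'h' => not anagrams

0


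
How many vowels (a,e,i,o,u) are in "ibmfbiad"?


Input: ibmfbiad
Checking each character:
  'i' at position 0: vowel (running total: 1)
  'b' at position 1: consonant
  'm' at position 2: consonant
  'f' at position 3: consonant
  'b' at position 4: consonant
  'i' at position 5: vowel (running total: 2)
  'a' at position 6: vowel (running total: 3)
  'd' at position 7: consonant
Total vowels: 3

3


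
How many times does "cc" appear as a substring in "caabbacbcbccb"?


Searching for "cc" in "caabbacbcbccb"
Scanning each position:
  Position 0: "ca" => no
  Position 1: "aa" => no
  Position 2: "ab" => no
  Position 3: "bb" => no
  Position 4: "ba" => no
  Position 5: "ac" => no
  Position 6: "cb" => no
  Position 7: "bc" => no
  Position 8: "cb" => no
  Position 9: "bc" => no
  Position 10: "cc" => MATCH
  Position 11: "cb" => no
Total occurrences: 1

1


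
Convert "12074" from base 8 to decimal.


Input: "12074" in base 8
Positional expansion:
  Digit '1' (value 1) x 8^4 = 4096
  Digit '2' (value 2) x 8^3 = 1024
  Digit '0' (value 0) x 8^2 = 0
  Digit '7' (value 7) x 8^1 = 56
  Digit '4' (value 4) x 8^0 = 4
Sum = 5180

5180


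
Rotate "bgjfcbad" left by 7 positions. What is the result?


Input: "bgjfcbad", rotate left by 7
First 7 characters: "bgjfcba"
Remaining characters: "d"
Concatenate remaining + first: "d" + "bgjfcba" = "dbgjfcba"

dbgjfcba


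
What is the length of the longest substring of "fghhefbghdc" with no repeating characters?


Input: "fghhefbghdc"
Sliding window (track last position of each char):
  Position 0 ('f'): window [0,0] length 1 -- new best
  Position 1 ('g'): window [0,1] length 2 -- new best
  Position 2 ('h'): window [0,2] length 3 -- new best
  Position 3 ('h'): repeat (last at 2), move window start to 3
  Position 3 ('h'): window [3,3] length 1
  Position 4 ('e'): window [3,4] length 2
  Position 5 ('f'): window [3,5] length 3
  Position 6 ('b'): window [3,6] length 4 -- new best
  Position 7 ('g'): window [3,7] length 5 -- new best
  Position 8 ('h'): repeat (last at 3), move window start to 4
  Position 8 ('h'): window [4,8] length 5
  Position 9 ('d'): window [4,9] length 6 -- new best
  Position 10 ('c'): window [4,10] length 7 -- new best
Longest substring with no repeats: "efbghdc" with length 7

7


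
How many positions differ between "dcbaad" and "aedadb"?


Comparing "dcbaad" and "aedadb" position by position:
  Position 0: 'd' vs 'a' => DIFFER
  Position 1: 'c' vs 'e' => DIFFER
  Position 2: 'b' vs 'd' => DIFFER
  Position 3: 'a' vs 'a' => same
  Position 4: 'a' vs 'd' => DIFFER
  Position 5: 'd' vs 'b' => DIFFER
Positions that differ: 5

5


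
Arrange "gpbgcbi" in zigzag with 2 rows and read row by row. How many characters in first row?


Zigzag "gpbgcbi" into 2 rows:
Placing characters:
  'g' => row 0
  'p' => row 1
  'b' => row 0
  'g' => row 1
  'c' => row 0
  'b' => row 1
  'i' => row 0
Rows:
  Row 0: "gbci"
  Row 1: "pgb"
First row length: 4

4


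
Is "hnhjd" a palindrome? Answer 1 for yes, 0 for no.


Input: hnhjd
Reversed: djhnh
  Compare pos 0 ('h') with pos 4 ('d'): MISMATCH
  Compare pos 1 ('n') with pos 3 ('j'): MISMATCH
Result: not a palindrome

0


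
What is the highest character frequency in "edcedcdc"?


Input: edcedcdc
Character counts:
  'c': 3
  'd': 3
  'e': 2
Maximum frequency: 3

3


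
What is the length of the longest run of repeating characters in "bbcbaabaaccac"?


Input: "bbcbaabaaccac"
Scanning for longest run:
  Position 1 ('b'): continues run of 'b', length=2
  Position 2 ('c'): new char, reset run to 1
  Position 3 ('b'): new char, reset run to 1
  Position 4 ('a'): new char, reset run to 1
  Position 5 ('a'): continues run of 'a', length=2
  Position 6 ('b'): new char, reset run to 1
  Position 7 ('a'): new char, reset run to 1
  Position 8 ('a'): continues run of 'a', length=2
  Position 9 ('c'): new char, reset run to 1
  Position 10 ('c'): continues run of 'c', length=2
  Position 11 ('a'): new char, reset run to 1
  Position 12 ('c'): new char, reset run to 1
Longest run: 'b' with length 2

2


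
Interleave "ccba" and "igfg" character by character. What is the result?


Interleaving "ccba" and "igfg":
  Position 0: 'c' from first, 'i' from second => "ci"
  Position 1: 'c' from first, 'g' from second => "cg"
  Position 2: 'b' from first, 'f' from second => "bf"
  Position 3: 'a' from first, 'g' from second => "ag"
Result: cicgbfag

cicgbfag


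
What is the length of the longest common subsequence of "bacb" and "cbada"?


LCS of "bacb" and "cbada"
DP table:
           c    b    a    d    a
      0    0    0    0    0    0
  b   0    0    1    1    1    1
  a   0    0    1    2    2    2
  c   0    1    1    2    2    2
  b   0    1    2    2    2    2
LCS length = dp[4][5] = 2

2


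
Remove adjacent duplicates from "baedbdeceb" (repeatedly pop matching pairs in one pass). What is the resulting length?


Input: baedbdeceb
Stack-based adjacent duplicate removal:
  Read 'b': push. Stack: b
  Read 'a': push. Stack: ba
  Read 'e': push. Stack: bae
  Read 'd': push. Stack: baed
  Read 'b': push. Stack: baedb
  Read 'd': push. Stack: baedbd
  Read 'e': push. Stack: baedbde
  Read 'c': push. Stack: baedbdec
  Read 'e': push. Stack: baedbdece
  Read 'b': push. Stack: baedbdeceb
Final stack: "baedbdeceb" (length 10)

10


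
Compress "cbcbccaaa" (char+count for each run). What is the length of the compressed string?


Input: cbcbccaaa
Runs:
  'c' x 1 => "c1"
  'b' x 1 => "b1"
  'c' x 1 => "c1"
  'b' x 1 => "b1"
  'c' x 2 => "c2"
  'a' x 3 => "a3"
Compressed: "c1b1c1b1c2a3"
Compressed length: 12

12


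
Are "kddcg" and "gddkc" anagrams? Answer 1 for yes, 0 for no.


Strings: "kddcg", "gddkc"
Sorted first:  cddgk
Sorted second: cddgk
Sorted forms match => anagrams

1


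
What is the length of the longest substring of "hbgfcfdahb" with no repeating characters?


Input: "hbgfcfdahb"
Sliding window (track last position of each char):
  Position 0 ('h'): window [0,0] length 1 -- new best
  Position 1 ('b'): window [0,1] length 2 -- new best
  Position 2 ('g'): window [0,2] length 3 -- new best
  Position 3 ('f'): window [0,3] length 4 -- new best
  Position 4 ('c'): window [0,4] length 5 -- new best
  Position 5 ('f'): repeat (last at 3), move window start to 4
  Position 5 ('f'): window [4,5] length 2
  Position 6 ('d'): window [4,6] length 3
  Position 7 ('a'): window [4,7] length 4
  Position 8 ('h'): window [4,8] length 5
  Position 9 ('b'): window [4,9] length 6 -- new best
Longest substring with no repeats: "cfdahb" with length 6

6


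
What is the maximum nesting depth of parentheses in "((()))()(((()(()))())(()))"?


Input: "((()))()(((()(()))())(()))"
Tracking depth:
  Position 0 '(': depth becomes 1
  Position 1 '(': depth becomes 2
  Position 2 '(': depth becomes 3
  Position 3 ')': depth becomes 2
  Position 4 ')': depth becomes 1
  Position 5 ')': depth becomes 0
  Position 6 '(': depth becomes 1
  Position 7 ')': depth becomes 0
  Position 8 '(': depth becomes 1
  Position 9 '(': depth becomes 2
  Position 10 '(': depth becomes 3
  Position 11 '(': depth becomes 4
  Position 12 ')': depth becomes 3
  Position 13 '(': depth becomes 4
  Position 14 '(': depth becomes 5
  Position 15 ')': depth becomes 4
  Position 16 ')': depth becomes 3
  Position 17 ')': depth becomes 2
  Position 18 '(': depth becomes 3
  Position 19 ')': depth becomes 2
  Position 20 ')': depth becomes 1
  Position 21 '(': depth becomes 2
  Position 22 '(': depth becomes 3
  Position 23 ')': depth becomes 2
  Position 24 ')': depth becomes 1
  Position 25 ')': depth becomes 0
Maximum depth reached: 5

5


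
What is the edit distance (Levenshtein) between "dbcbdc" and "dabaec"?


Computing edit distance: "dbcbdc" -> "dabaec"
DP table:
           d    a    b    a    e    c
      0    1    2    3    4    5    6
  d   1    0    1    2    3    4    5
  b   2    1    1    1    2    3    4
  c   3    2    2    2    2    3    3
  b   4    3    3    2    3    3    4
  d   5    4    4    3    3    4    4
  c   6    5    5    4    4    4    4
Edit distance = dp[6][6] = 4

4


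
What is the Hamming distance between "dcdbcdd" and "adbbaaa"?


Comparing "dcdbcdd" and "adbbaaa" position by position:
  Position 0: 'd' vs 'a' => differ
  Position 1: 'c' vs 'd' => differ
  Position 2: 'd' vs 'b' => differ
  Position 3: 'b' vs 'b' => same
  Position 4: 'c' vs 'a' => differ
  Position 5: 'd' vs 'a' => differ
  Position 6: 'd' vs 'a' => differ
Total differences (Hamming distance): 6

6


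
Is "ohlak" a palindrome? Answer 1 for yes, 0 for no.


Input: ohlak
Reversed: kalho
  Compare pos 0 ('o') with pos 4 ('k'): MISMATCH
  Compare pos 1 ('h') with pos 3 ('a'): MISMATCH
Result: not a palindrome

0


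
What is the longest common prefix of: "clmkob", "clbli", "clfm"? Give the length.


Words: clmkob, clbli, clfm
  Position 0: all 'c' => match
  Position 1: all 'l' => match
  Position 2: ('m', 'b', 'f') => mismatch, stop
LCP = "cl" (length 2)

2


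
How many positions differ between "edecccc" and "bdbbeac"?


Comparing "edecccc" and "bdbbeac" position by position:
  Position 0: 'e' vs 'b' => DIFFER
  Position 1: 'd' vs 'd' => same
  Position 2: 'e' vs 'b' => DIFFER
  Position 3: 'c' vs 'b' => DIFFER
  Position 4: 'c' vs 'e' => DIFFER
  Position 5: 'c' vs 'a' => DIFFER
  Position 6: 'c' vs 'c' => same
Positions that differ: 5

5


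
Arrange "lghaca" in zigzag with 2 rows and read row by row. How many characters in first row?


Zigzag "lghaca" into 2 rows:
Placing characters:
  'l' => row 0
  'g' => row 1
  'h' => row 0
  'a' => row 1
  'c' => row 0
  'a' => row 1
Rows:
  Row 0: "lhc"
  Row 1: "gaa"
First row length: 3

3


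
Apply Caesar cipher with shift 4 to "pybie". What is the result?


Caesar cipher: shift "pybie" by 4
  'p' (pos 15) + 4 = pos 19 = 't'
  'y' (pos 24) + 4 = pos 2 = 'c'
  'b' (pos 1) + 4 = pos 5 = 'f'
  'i' (pos 8) + 4 = pos 12 = 'm'
  'e' (pos 4) + 4 = pos 8 = 'i'
Result: tcfmi

tcfmi


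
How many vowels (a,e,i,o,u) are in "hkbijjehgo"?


Input: hkbijjehgo
Checking each character:
  'h' at position 0: consonant
  'k' at position 1: consonant
  'b' at position 2: consonant
  'i' at position 3: vowel (running total: 1)
  'j' at position 4: consonant
  'j' at position 5: consonant
  'e' at position 6: vowel (running total: 2)
  'h' at position 7: consonant
  'g' at position 8: consonant
  'o' at position 9: vowel (running total: 3)
Total vowels: 3

3


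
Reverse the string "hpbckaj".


Input: hpbckaj
Reading characters right to left:
  Position 6: 'j'
  Position 5: 'a'
  Position 4: 'k'
  Position 3: 'c'
  Position 2: 'b'
  Position 1: 'p'
  Position 0: 'h'
Reversed: jakcbph

jakcbph


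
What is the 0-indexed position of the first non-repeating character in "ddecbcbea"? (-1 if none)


Input: ddecbcbea
Character frequencies:
  'a': 1
  'b': 2
  'c': 2
  'd': 2
  'e': 2
Scanning left to right for freq == 1:
  Position 0 ('d'): freq=2, skip
  Position 1 ('d'): freq=2, skip
  Position 2 ('e'): freq=2, skip
  Position 3 ('c'): freq=2, skip
  Position 4 ('b'): freq=2, skip
  Position 5 ('c'): freq=2, skip
  Position 6 ('b'): freq=2, skip
  Position 7 ('e'): freq=2, skip
  Position 8 ('a'): unique! => answer = 8

8


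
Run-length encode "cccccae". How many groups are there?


Input: cccccae
Scanning for consecutive runs:
  Group 1: 'c' x 5 (positions 0-4)
  Group 2: 'a' x 1 (positions 5-5)
  Group 3: 'e' x 1 (positions 6-6)
Total groups: 3

3


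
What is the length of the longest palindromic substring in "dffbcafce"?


Input: "dffbcafce"
Checking substrings for palindromes:
  [1:3] "ff" (len 2) => palindrome
Longest palindromic substring: "ff" with length 2

2


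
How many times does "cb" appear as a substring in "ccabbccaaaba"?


Searching for "cb" in "ccabbccaaaba"
Scanning each position:
  Position 0: "cc" => no
  Position 1: "ca" => no
  Position 2: "ab" => no
  Position 3: "bb" => no
  Position 4: "bc" => no
  Position 5: "cc" => no
  Position 6: "ca" => no
  Position 7: "aa" => no
  Position 8: "aa" => no
  Position 9: "ab" => no
  Position 10: "ba" => no
Total occurrences: 0

0


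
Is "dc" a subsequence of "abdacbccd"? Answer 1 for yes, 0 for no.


Check if "dc" is a subsequence of "abdacbccd"
Greedy scan:
  Position 0 ('a'): no match needed
  Position 1 ('b'): no match needed
  Position 2 ('d'): matches sub[0] = 'd'
  Position 3 ('a'): no match needed
  Position 4 ('c'): matches sub[1] = 'c'
  Position 5 ('b'): no match needed
  Position 6 ('c'): no match needed
  Position 7 ('c'): no match needed
  Position 8 ('d'): no match needed
All 2 characters matched => is a subsequence

1


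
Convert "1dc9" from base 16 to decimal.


Input: "1dc9" in base 16
Positional expansion:
  Digit '1' (value 1) x 16^3 = 4096
  Digit 'd' (value 13) x 16^2 = 3328
  Digit 'c' (value 12) x 16^1 = 192
  Digit '9' (value 9) x 16^0 = 9
Sum = 7625

7625


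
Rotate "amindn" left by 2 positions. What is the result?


Input: "amindn", rotate left by 2
First 2 characters: "am"
Remaining characters: "indn"
Concatenate remaining + first: "indn" + "am" = "indnam"

indnam


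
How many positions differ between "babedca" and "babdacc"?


Comparing "babedca" and "babdacc" position by position:
  Position 0: 'b' vs 'b' => same
  Position 1: 'a' vs 'a' => same
  Position 2: 'b' vs 'b' => same
  Position 3: 'e' vs 'd' => DIFFER
  Position 4: 'd' vs 'a' => DIFFER
  Position 5: 'c' vs 'c' => same
  Position 6: 'a' vs 'c' => DIFFER
Positions that differ: 3

3


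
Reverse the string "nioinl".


Input: nioinl
Reading characters right to left:
  Position 5: 'l'
  Position 4: 'n'
  Position 3: 'i'
  Position 2: 'o'
  Position 1: 'i'
  Position 0: 'n'
Reversed: lnioin

lnioin


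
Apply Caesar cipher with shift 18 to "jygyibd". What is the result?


Caesar cipher: shift "jygyibd" by 18
  'j' (pos 9) + 18 = pos 1 = 'b'
  'y' (pos 24) + 18 = pos 16 = 'q'
  'g' (pos 6) + 18 = pos 24 = 'y'
  'y' (pos 24) + 18 = pos 16 = 'q'
  'i' (pos 8) + 18 = pos 0 = 'a'
  'b' (pos 1) + 18 = pos 19 = 't'
  'd' (pos 3) + 18 = pos 21 = 'v'
Result: bqyqatv

bqyqatv


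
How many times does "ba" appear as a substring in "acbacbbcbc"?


Searching for "ba" in "acbacbbcbc"
Scanning each position:
  Position 0: "ac" => no
  Position 1: "cb" => no
  Position 2: "ba" => MATCH
  Position 3: "ac" => no
  Position 4: "cb" => no
  Position 5: "bb" => no
  Position 6: "bc" => no
  Position 7: "cb" => no
  Position 8: "bc" => no
Total occurrences: 1

1


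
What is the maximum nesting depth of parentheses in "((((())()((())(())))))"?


Input: "((((())()((())(())))))"
Tracking depth:
  Position 0 '(': depth becomes 1
  Position 1 '(': depth becomes 2
  Position 2 '(': depth becomes 3
  Position 3 '(': depth becomes 4
  Position 4 '(': depth becomes 5
  Position 5 ')': depth becomes 4
  Position 6 ')': depth becomes 3
  Position 7 '(': depth becomes 4
  Position 8 ')': depth becomes 3
  Position 9 '(': depth becomes 4
  Position 10 '(': depth becomes 5
  Position 11 '(': depth becomes 6
  Position 12 ')': depth becomes 5
  Position 13 ')': depth becomes 4
  Position 14 '(': depth becomes 5
  Position 15 '(': depth becomes 6
  Position 16 ')': depth becomes 5
  Position 17 ')': depth becomes 4
  Position 18 ')': depth becomes 3
  Position 19 ')': depth becomes 2
  Position 20 ')': depth becomes 1
  Position 21 ')': depth becomes 0
Maximum depth reached: 6

6


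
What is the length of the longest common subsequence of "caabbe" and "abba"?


LCS of "caabbe" and "abba"
DP table:
           a    b    b    a
      0    0    0    0    0
  c   0    0    0    0    0
  a   0    1    1    1    1
  a   0    1    1    1    2
  b   0    1    2    2    2
  b   0    1    2    3    3
  e   0    1    2    3    3
LCS length = dp[6][4] = 3

3


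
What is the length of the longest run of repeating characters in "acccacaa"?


Input: "acccacaa"
Scanning for longest run:
  Position 1 ('c'): new char, reset run to 1
  Position 2 ('c'): continues run of 'c', length=2
  Position 3 ('c'): continues run of 'c', length=3
  Position 4 ('a'): new char, reset run to 1
  Position 5 ('c'): new char, reset run to 1
  Position 6 ('a'): new char, reset run to 1
  Position 7 ('a'): continues run of 'a', length=2
Longest run: 'c' with length 3

3


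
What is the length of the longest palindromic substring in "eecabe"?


Input: "eecabe"
Checking substrings for palindromes:
  [0:2] "ee" (len 2) => palindrome
Longest palindromic substring: "ee" with length 2

2


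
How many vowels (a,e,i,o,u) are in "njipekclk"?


Input: njipekclk
Checking each character:
  'n' at position 0: consonant
  'j' at position 1: consonant
  'i' at position 2: vowel (running total: 1)
  'p' at position 3: consonant
  'e' at position 4: vowel (running total: 2)
  'k' at position 5: consonant
  'c' at position 6: consonant
  'l' at position 7: consonant
  'k' at position 8: consonant
Total vowels: 2

2


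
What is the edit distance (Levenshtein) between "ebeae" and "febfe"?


Computing edit distance: "ebeae" -> "febfe"
DP table:
           f    e    b    f    e
      0    1    2    3    4    5
  e   1    1    1    2    3    4
  b   2    2    2    1    2    3
  e   3    3    2    2    2    2
  a   4    4    3    3    3    3
  e   5    5    4    4    4    3
Edit distance = dp[5][5] = 3

3


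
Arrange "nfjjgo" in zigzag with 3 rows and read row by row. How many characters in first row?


Zigzag "nfjjgo" into 3 rows:
Placing characters:
  'n' => row 0
  'f' => row 1
  'j' => row 2
  'j' => row 1
  'g' => row 0
  'o' => row 1
Rows:
  Row 0: "ng"
  Row 1: "fjo"
  Row 2: "j"
First row length: 2

2


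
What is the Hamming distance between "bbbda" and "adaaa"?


Comparing "bbbda" and "adaaa" position by position:
  Position 0: 'b' vs 'a' => differ
  Position 1: 'b' vs 'd' => differ
  Position 2: 'b' vs 'a' => differ
  Position 3: 'd' vs 'a' => differ
  Position 4: 'a' vs 'a' => same
Total differences (Hamming distance): 4

4


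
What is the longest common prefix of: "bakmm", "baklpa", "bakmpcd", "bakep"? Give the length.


Words: bakmm, baklpa, bakmpcd, bakep
  Position 0: all 'b' => match
  Position 1: all 'a' => match
  Position 2: all 'k' => match
  Position 3: ('m', 'l', 'm', 'e') => mismatch, stop
LCP = "bak" (length 3)

3


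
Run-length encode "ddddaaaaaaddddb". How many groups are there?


Input: ddddaaaaaaddddb
Scanning for consecutive runs:
  Group 1: 'd' x 4 (positions 0-3)
  Group 2: 'a' x 6 (positions 4-9)
  Group 3: 'd' x 4 (positions 10-13)
  Group 4: 'b' x 1 (positions 14-14)
Total groups: 4

4


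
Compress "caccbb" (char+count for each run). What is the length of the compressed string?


Input: caccbb
Runs:
  'c' x 1 => "c1"
  'a' x 1 => "a1"
  'c' x 2 => "c2"
  'b' x 2 => "b2"
Compressed: "c1a1c2b2"
Compressed length: 8

8


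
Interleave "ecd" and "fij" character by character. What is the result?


Interleaving "ecd" and "fij":
  Position 0: 'e' from first, 'f' from second => "ef"
  Position 1: 'c' from first, 'i' from second => "ci"
  Position 2: 'd' from first, 'j' from second => "dj"
Result: efcidj

efcidj


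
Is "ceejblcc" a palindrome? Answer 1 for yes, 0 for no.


Input: ceejblcc
Reversed: cclbjeec
  Compare pos 0 ('c') with pos 7 ('c'): match
  Compare pos 1 ('e') with pos 6 ('c'): MISMATCH
  Compare pos 2 ('e') with pos 5 ('l'): MISMATCH
  Compare pos 3 ('j') with pos 4 ('b'): MISMATCH
Result: not a palindrome

0


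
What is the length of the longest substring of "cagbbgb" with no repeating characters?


Input: "cagbbgb"
Sliding window (track last position of each char):
  Position 0 ('c'): window [0,0] length 1 -- new best
  Position 1 ('a'): window [0,1] length 2 -- new best
  Position 2 ('g'): window [0,2] length 3 -- new best
  Position 3 ('b'): window [0,3] length 4 -- new best
  Position 4 ('b'): repeat (last at 3), move window start to 4
  Position 4 ('b'): window [4,4] length 1
  Position 5 ('g'): window [4,5] length 2
  Position 6 ('b'): repeat (last at 4), move window start to 5
  Position 6 ('b'): window [5,6] length 2
Longest substring with no repeats: "cagb" with length 4

4


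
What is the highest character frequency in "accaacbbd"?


Input: accaacbbd
Character counts:
  'a': 3
  'b': 2
  'c': 3
  'd': 1
Maximum frequency: 3

3


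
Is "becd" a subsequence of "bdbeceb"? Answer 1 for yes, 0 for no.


Check if "becd" is a subsequence of "bdbeceb"
Greedy scan:
  Position 0 ('b'): matches sub[0] = 'b'
  Position 1 ('d'): no match needed
  Position 2 ('b'): no match needed
  Position 3 ('e'): matches sub[1] = 'e'
  Position 4 ('c'): matches sub[2] = 'c'
  Position 5 ('e'): no match needed
  Position 6 ('b'): no match needed
Only matched 3/4 characters => not a subsequence

0


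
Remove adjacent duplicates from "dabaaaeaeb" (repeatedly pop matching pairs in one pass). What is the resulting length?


Input: dabaaaeaeb
Stack-based adjacent duplicate removal:
  Read 'd': push. Stack: d
  Read 'a': push. Stack: da
  Read 'b': push. Stack: dab
  Read 'a': push. Stack: daba
  Read 'a': matches stack top 'a' => pop. Stack: dab
  Read 'a': push. Stack: daba
  Read 'e': push. Stack: dabae
  Read 'a': push. Stack: dabaea
  Read 'e': push. Stack: dabaeae
  Read 'b': push. Stack: dabaeaeb
Final stack: "dabaeaeb" (length 8)

8


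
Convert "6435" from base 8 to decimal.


Input: "6435" in base 8
Positional expansion:
  Digit '6' (value 6) x 8^3 = 3072
  Digit '4' (value 4) x 8^2 = 256
  Digit '3' (value 3) x 8^1 = 24
  Digit '5' (value 5) x 8^0 = 5
Sum = 3357

3357


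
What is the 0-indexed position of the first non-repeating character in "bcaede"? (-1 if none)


Input: bcaede
Character frequencies:
  'a': 1
  'b': 1
  'c': 1
  'd': 1
  'e': 2
Scanning left to right for freq == 1:
  Position 0 ('b'): unique! => answer = 0

0


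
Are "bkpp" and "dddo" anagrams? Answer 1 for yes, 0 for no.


Strings: "bkpp", "dddo"
Sorted first:  bkpp
Sorted second: dddo
Differ at position 0: 'b' vs 'd' => not anagrams

0


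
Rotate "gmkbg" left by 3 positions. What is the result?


Input: "gmkbg", rotate left by 3
First 3 characters: "gmk"
Remaining characters: "bg"
Concatenate remaining + first: "bg" + "gmk" = "bggmk"

bggmk


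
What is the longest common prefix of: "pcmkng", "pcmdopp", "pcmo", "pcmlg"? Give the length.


Words: pcmkng, pcmdopp, pcmo, pcmlg
  Position 0: all 'p' => match
  Position 1: all 'c' => match
  Position 2: all 'm' => match
  Position 3: ('k', 'd', 'o', 'l') => mismatch, stop
LCP = "pcm" (length 3)

3


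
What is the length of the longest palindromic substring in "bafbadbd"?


Input: "bafbadbd"
Checking substrings for palindromes:
  [5:8] "dbd" (len 3) => palindrome
Longest palindromic substring: "dbd" with length 3

3


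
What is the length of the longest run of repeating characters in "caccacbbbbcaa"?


Input: "caccacbbbbcaa"
Scanning for longest run:
  Position 1 ('a'): new char, reset run to 1
  Position 2 ('c'): new char, reset run to 1
  Position 3 ('c'): continues run of 'c', length=2
  Position 4 ('a'): new char, reset run to 1
  Position 5 ('c'): new char, reset run to 1
  Position 6 ('b'): new char, reset run to 1
  Position 7 ('b'): continues run of 'b', length=2
  Position 8 ('b'): continues run of 'b', length=3
  Position 9 ('b'): continues run of 'b', length=4
  Position 10 ('c'): new char, reset run to 1
  Position 11 ('a'): new char, reset run to 1
  Position 12 ('a'): continues run of 'a', length=2
Longest run: 'b' with length 4

4


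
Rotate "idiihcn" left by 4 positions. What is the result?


Input: "idiihcn", rotate left by 4
First 4 characters: "idii"
Remaining characters: "hcn"
Concatenate remaining + first: "hcn" + "idii" = "hcnidii"

hcnidii


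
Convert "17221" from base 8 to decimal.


Input: "17221" in base 8
Positional expansion:
  Digit '1' (value 1) x 8^4 = 4096
  Digit '7' (value 7) x 8^3 = 3584
  Digit '2' (value 2) x 8^2 = 128
  Digit '2' (value 2) x 8^1 = 16
  Digit '1' (value 1) x 8^0 = 1
Sum = 7825

7825


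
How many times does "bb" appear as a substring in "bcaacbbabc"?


Searching for "bb" in "bcaacbbabc"
Scanning each position:
  Position 0: "bc" => no
  Position 1: "ca" => no
  Position 2: "aa" => no
  Position 3: "ac" => no
  Position 4: "cb" => no
  Position 5: "bb" => MATCH
  Position 6: "ba" => no
  Position 7: "ab" => no
  Position 8: "bc" => no
Total occurrences: 1

1


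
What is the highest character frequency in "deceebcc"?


Input: deceebcc
Character counts:
  'b': 1
  'c': 3
  'd': 1
  'e': 3
Maximum frequency: 3

3


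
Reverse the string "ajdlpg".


Input: ajdlpg
Reading characters right to left:
  Position 5: 'g'
  Position 4: 'p'
  Position 3: 'l'
  Position 2: 'd'
  Position 1: 'j'
  Position 0: 'a'
Reversed: gpldja

gpldja


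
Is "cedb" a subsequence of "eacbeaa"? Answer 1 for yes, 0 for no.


Check if "cedb" is a subsequence of "eacbeaa"
Greedy scan:
  Position 0 ('e'): no match needed
  Position 1 ('a'): no match needed
  Position 2 ('c'): matches sub[0] = 'c'
  Position 3 ('b'): no match needed
  Position 4 ('e'): matches sub[1] = 'e'
  Position 5 ('a'): no match needed
  Position 6 ('a'): no match needed
Only matched 2/4 characters => not a subsequence

0


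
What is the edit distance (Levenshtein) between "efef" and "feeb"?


Computing edit distance: "efef" -> "feeb"
DP table:
           f    e    e    b
      0    1    2    3    4
  e   1    1    1    2    3
  f   2    1    2    2    3
  e   3    2    1    2    3
  f   4    3    2    2    3
Edit distance = dp[4][4] = 3

3
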